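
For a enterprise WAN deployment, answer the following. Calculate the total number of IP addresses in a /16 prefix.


Given: CIDR prefix /16
Host bits = 32 - 16 = 16
Total addresses = 2^16 = 65536

65536


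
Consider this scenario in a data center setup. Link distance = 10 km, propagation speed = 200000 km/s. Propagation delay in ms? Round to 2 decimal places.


Given: distance = 10 km, speed = 200000 km/s
Delay = distance / speed = 10 / 200000 seconds
Delay in ms = 10 * 1000 / 200000
Delay = 0.0500 ms
Rounded to 2 dp = 0.05 ms

0.05


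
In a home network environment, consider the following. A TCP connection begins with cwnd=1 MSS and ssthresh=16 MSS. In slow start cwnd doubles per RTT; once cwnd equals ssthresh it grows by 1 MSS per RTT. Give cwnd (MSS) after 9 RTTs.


RTT 0: cwnd = 1 MSS (initial)
RTT 1: cwnd = 2 MSS (slow start, doubled)
RTT 2: cwnd = 4 MSS (slow start, doubled)
RTT 3: cwnd = 8 MSS (slow start, doubled)
RTT 4: cwnd = 16 MSS (slow start, doubled)
RTT 5: cwnd = 17 MSS (congestion avoidance, +1)
RTT 6: cwnd = 18 MSS (congestion avoidance, +1)
RTT 7: cwnd = 19 MSS (congestion avoidance, +1)
RTT 8: cwnd = 20 MSS (congestion avoidance, +1)
RTT 9: cwnd = 21 MSS (congestion avoidance, +1)

21


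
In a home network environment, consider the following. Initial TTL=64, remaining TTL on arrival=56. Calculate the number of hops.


Given: initial TTL = 64, received TTL = 56
Hops = initial TTL - received TTL
Hops = 64 - 56 = 8

8


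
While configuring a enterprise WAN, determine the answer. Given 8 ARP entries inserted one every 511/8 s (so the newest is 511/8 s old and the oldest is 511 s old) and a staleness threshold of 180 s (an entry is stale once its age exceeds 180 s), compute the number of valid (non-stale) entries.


Ages are k * 511/8 s for k = 1..8 (spacing = 63.8750 s).
Entry k is valid iff k * 511/8 <= 180 iff k <= 8 * 180 / 511 = 2.8180
n_valid = floor(2.8180) = 2
(n_stale = 8 - 2 = 6)

2


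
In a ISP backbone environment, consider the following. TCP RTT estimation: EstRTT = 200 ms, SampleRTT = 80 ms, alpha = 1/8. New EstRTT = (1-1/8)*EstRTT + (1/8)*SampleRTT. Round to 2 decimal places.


Given: EstRTT = 200 ms, SampleRTT = 80 ms, alpha = 1/8
New EstRTT = (1 - alpha) * EstRTT + alpha * SampleRTT
(7/8) * 200 = 175
(1/8) * 80 = 10
New EstRTT = 175 + 10 = 185 ms -> 185.00 ms (2 dp)

185.00


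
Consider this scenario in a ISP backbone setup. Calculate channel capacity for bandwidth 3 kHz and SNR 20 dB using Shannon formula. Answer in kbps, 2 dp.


Given: B = 3 kHz, SNR = 20 dB
SNR linear = 10^(20/10) = 100
1 + SNR = 101
log2(101) = 6.6582114828
C = 3 * 1000 * 6.6582114828 = 19974.6344 bps
C = 19.974634 kbps -> 19.97 kbps (2 dp)

19.97


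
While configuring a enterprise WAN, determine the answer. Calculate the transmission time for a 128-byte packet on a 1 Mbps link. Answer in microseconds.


Given: packet = 128 bytes, bandwidth = 1 Mbps
Packet in bits = 128 * 8 = 1024 bits
Bandwidth = 1 * 10^6 = 1000000 bps
Time = 1024 / 1000000 seconds
Time in us = 1024 * 10^6 / 1000000 = 1024

1024


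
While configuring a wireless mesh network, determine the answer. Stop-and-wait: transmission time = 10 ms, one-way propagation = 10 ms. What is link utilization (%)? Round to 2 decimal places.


Given: Ttrans = 10 ms, Tprop = 10 ms
RTT = 2 * Tprop = 2 * 10 = 20 ms
U = Ttrans / (Ttrans + RTT)
U = 10 / (10 + 20)
U = 10 / 30 = 0.333333
U% = 33.33%

33.33


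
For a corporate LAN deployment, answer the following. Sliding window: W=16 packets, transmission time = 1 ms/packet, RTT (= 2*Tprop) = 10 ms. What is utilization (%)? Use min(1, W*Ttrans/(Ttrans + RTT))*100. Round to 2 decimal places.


Given: W = 16, Ttrans = 1 ms, RTT = 10 ms (= 2 * Tprop, Tprop = 5 ms)
Cycle time = Ttrans + RTT = 1 + 10 = 11 ms (first packet sent until its ACK returns)
W * Ttrans = 16 * 1 = 16 ms of sending per cycle
W * Ttrans / (Ttrans + RTT) = 16 / 11 = 1.454545
U = min(1, 1.454545) = 1.000000
U% = 100.00%

100.00


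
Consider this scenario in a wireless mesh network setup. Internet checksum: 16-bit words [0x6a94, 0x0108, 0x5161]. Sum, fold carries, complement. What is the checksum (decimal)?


Given words: [0x6a94, 0x0108, 0x5161]
Step 1: Sum all words
Raw sum = 27284 + 264 + 20833 = 48381
One's complement = ~48381 & 0xFFFF = 17154

17154


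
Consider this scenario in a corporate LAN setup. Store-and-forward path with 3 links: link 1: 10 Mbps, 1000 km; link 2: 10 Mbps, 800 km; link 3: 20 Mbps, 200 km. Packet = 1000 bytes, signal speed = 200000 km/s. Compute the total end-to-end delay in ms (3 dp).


Packet = 1000 bytes = 8000 bits. Store-and-forward: sum (t_trans + t_prop) per link.
Link 1: t_trans = 8000/(10*10^6) s = 0.8000 ms; t_prop = 1000/200000 s = 5.0000 ms; subtotal = 5.8000 ms
Link 2: t_trans = 8000/(10*10^6) s = 0.8000 ms; t_prop = 800/200000 s = 4.0000 ms; subtotal = 4.8000 ms
Link 3: t_trans = 8000/(20*10^6) s = 0.4000 ms; t_prop = 200/200000 s = 1.0000 ms; subtotal = 1.4000 ms
End-to-end = 5.8000 + 4.8000 + 1.4000 = 12.0000 ms -> 12.000 ms (3 dp)

12.000


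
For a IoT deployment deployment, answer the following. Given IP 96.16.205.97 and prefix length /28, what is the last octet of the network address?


Given: IP = 96.16.205.97, prefix = /28
Subnet mask = 255.255.255.240
Last octet of IP: 97
Last octet of mask: 240
Network last octet = 97 AND 240 = 96

96


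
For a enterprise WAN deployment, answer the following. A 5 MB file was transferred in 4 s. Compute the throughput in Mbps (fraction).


Given: file = 5 MB, time = 4 s
File in Mb = 5 * 8 = 40 Mb
Throughput = 40 / 4 Mbps
Throughput = 10 Mbps

10


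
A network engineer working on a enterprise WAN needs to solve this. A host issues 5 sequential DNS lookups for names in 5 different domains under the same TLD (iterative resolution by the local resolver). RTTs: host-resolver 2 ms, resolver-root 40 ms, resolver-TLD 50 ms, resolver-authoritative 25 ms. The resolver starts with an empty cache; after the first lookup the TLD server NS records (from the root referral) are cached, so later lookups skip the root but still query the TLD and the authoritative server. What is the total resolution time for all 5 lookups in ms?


Lookup 1 (cold cache): local + root + TLD + auth = 2 + 40 + 50 + 25 = 117 ms
Lookups 2..5 (TLD NS cached -> skip root; new domain -> still ask TLD and auth): local + TLD + auth = 2 + 50 + 25 = 77 ms each
Remaining 4 lookups: 4 * 77 = 308 ms
Total = 117 + 308 = 425 ms

425


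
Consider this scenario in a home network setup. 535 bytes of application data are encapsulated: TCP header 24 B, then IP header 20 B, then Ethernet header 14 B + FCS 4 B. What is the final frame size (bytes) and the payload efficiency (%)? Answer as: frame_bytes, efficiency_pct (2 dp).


TCP segment = 535 + 24 = 559 B
IP packet = 559 + 20 = 579 B
Ethernet frame = 579 + 14 + 4 = 597 B
Efficiency = app / frame = 535 / 597 = 0.896147 = 89.6147% -> 89.61% (2 dp)

597, 89.61


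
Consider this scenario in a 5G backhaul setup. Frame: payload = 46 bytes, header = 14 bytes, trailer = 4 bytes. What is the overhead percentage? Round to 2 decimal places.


Given: payload = 46 B, header = 14 B, trailer = 4 B
Overhead bytes = header + trailer = 14 + 4 = 18
Total frame = payload + overhead = 46 + 18 = 64
Overhead % = 18 / 64 * 100 = 28.1250% -> 28.13% (2 dp)

28.13


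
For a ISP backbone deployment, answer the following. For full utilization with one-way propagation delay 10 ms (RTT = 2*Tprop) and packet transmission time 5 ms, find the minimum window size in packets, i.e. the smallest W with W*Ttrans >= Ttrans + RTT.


Given: Ttrans = 5 ms, RTT = 20 ms (= 2 * Tprop, Tprop = 10 ms)
Time until first ACK returns = Ttrans + RTT = 5 + 20 = 25 ms
Need W * Ttrans >= Ttrans + RTT  ->  W >= (Ttrans + RTT) / Ttrans
(Ttrans + RTT) / Ttrans = 25 / 5 = 5
W_min = ceil(5) = 5

5


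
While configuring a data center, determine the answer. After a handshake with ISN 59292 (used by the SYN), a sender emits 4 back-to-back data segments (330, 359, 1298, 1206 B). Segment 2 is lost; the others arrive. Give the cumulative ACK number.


SYN uses sequence number 59292; first data byte = ISN + 1 = 59293.
Segment 1: SEQ = 59293, len = 330 B, covers [59293, 59622]
Segment 2: SEQ = 59623, len = 359 B, covers [59623, 59981] [LOST]
Segment 3: SEQ = 59982, len = 1298 B, covers [59982, 61279]
Segment 4: SEQ = 61280, len = 1206 B, covers [61280, 62485]
In-order data received: bytes [59293, 59622] (segments 1..1).
Segment 2 missing -> gap begins at byte 59623; later segments buffered out of order.
Cumulative ACK = next expected in-order byte = 59293 + 330 = 59623

59623


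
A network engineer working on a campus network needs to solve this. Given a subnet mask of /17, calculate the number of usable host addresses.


Given: subnet mask /17
Host bits = 32 - 17 = 15
Total addresses = 2^15 = 32768
Usable hosts = 32768 - 2 (network + broadcast) = 32766

32766


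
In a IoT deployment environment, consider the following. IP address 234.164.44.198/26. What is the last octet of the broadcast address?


Given: IP = 234.164.44.198, prefix = /26
Host bits = 32 - 26 = 6
Network last octet = 198 AND mask = 192
Host part size = 2^6 - 1 = 63
Broadcast last octet = 192 OR 63 = 255

255


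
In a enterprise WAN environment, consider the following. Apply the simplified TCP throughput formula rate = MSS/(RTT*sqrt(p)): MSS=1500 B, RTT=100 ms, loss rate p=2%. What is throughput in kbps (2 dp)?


Given: MSS = 1500 bytes, RTT = 100 ms, loss = 2%
RTT in seconds = 100 / 1000 = 0.1
Loss rate = 2% = 0.02
sqrt(loss) = sqrt(0.02) = 0.141421356237
Throughput (bytes/s) = 1500 / (0.1 * 0.141421356237) = 106066.0172
Throughput (kbps) = 106066.0172 * 8 / 1000 = 848.528137 -> 848.53 kbps (2 dp)

848.53


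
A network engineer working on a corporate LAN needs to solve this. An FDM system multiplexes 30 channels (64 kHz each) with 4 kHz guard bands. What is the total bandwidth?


Given: 30 channels, 64 kHz each, guard = 4 kHz
Channel bandwidth = 30 * 64 = 1920 kHz
Guard bands = 29 gaps * 4 kHz = 116 kHz
Total = 1920 + 116 = 2036 kHz

2036


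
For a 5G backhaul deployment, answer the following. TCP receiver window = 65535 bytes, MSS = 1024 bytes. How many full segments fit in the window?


Given: RWND = 65535 bytes, MSS = 1024 bytes
Full segments = floor(RWND / MSS)
Full segments = floor(65535 / 1024)
Full segments = floor(63.999) = 63

63


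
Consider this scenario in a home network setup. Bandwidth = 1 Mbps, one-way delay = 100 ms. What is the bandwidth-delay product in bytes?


Given: bandwidth = 1 Mbps, delay = 100 ms
BDP in bits = 1 * 10^6 * 100 / 1000
BDP in bits = 100000
BDP in bytes = 100000 / 8 = 12500

12500


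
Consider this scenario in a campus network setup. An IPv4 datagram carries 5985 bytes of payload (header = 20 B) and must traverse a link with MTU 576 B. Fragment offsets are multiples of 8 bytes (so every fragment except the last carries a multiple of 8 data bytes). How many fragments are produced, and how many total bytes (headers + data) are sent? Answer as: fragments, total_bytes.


Max data per non-final fragment = floor((MTU - header)/8)*8 = floor((576 - 20)/8)*8 = floor(556/8)*8 = 552 B
Final fragment needs no 8-byte alignment: it can carry up to MTU - header = 556 B
Non-final fragments needed = ceil((payload - 556) / 552) = ceil(5429/552) = ceil(9.8351) = 10
Number of fragments = 10 + 1 = 11
Fragment sizes (data): 10 * 552 B + 465 B (last, 465 <= 556 OK)
Total bytes sent = payload + n_frags * header = 5985 + 11*20 = 5985 + 220 = 6205 B

11, 6205


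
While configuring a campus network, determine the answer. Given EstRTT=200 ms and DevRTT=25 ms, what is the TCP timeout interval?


Given: EstRTT = 200 ms, DevRTT = 25 ms
Timeout = EstRTT + 4 * DevRTT
4 * DevRTT = 4 * 25 = 100
Timeout = 200 + 100 = 300 ms

300


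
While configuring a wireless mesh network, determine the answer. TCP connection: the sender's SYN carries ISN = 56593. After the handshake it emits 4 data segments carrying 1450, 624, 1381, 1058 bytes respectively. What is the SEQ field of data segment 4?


The SYN occupies sequence number ISN = 56593, so the first data byte is ISN + 1 = 56594.
SEQ of data segment i = (ISN + 1) + sum of payload sizes of segments 1..i-1.
Segment 1: SEQ = 56594, payload = 1450 bytes
Segment 2: SEQ = 58044, payload = 624 bytes
Segment 3: SEQ = 58668, payload = 1381 bytes
Segment 4: SEQ = 60049, payload = 1058 bytes
SEQ of segment 4 = 56594 + 1450 + 624 + 1381 = 60049

60049


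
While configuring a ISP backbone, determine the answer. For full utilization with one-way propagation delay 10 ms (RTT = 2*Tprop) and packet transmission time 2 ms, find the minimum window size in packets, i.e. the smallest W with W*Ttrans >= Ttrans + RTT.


Given: Ttrans = 2 ms, RTT = 20 ms (= 2 * Tprop, Tprop = 10 ms)
Time until first ACK returns = Ttrans + RTT = 2 + 20 = 22 ms
Need W * Ttrans >= Ttrans + RTT  ->  W >= (Ttrans + RTT) / Ttrans
(Ttrans + RTT) / Ttrans = 22 / 2 = 11
W_min = ceil(11) = 11

11


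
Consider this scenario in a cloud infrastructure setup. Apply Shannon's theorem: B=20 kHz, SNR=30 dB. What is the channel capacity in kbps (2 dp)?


Given: B = 20 kHz, SNR = 30 dB
SNR linear = 10^(30/10) = 1000
1 + SNR = 1001
log2(1001) = 9.9672262588
C = 20 * 1000 * 9.9672262588 = 199344.5252 bps
C = 199.344525 kbps -> 199.34 kbps (2 dp)

199.34


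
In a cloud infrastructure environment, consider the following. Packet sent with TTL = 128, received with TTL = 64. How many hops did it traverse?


Given: initial TTL = 128, received TTL = 64
Hops = initial TTL - received TTL
Hops = 128 - 64 = 64

64


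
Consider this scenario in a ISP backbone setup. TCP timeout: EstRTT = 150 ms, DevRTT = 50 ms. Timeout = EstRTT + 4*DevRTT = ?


Given: EstRTT = 150 ms, DevRTT = 50 ms
Timeout = EstRTT + 4 * DevRTT
4 * DevRTT = 4 * 50 = 200
Timeout = 150 + 200 = 350 ms

350


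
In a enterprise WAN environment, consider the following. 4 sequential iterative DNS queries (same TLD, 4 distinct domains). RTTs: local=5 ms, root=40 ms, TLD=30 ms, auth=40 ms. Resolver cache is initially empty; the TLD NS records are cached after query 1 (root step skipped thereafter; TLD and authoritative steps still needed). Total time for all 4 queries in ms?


Lookup 1 (cold cache): local + root + TLD + auth = 5 + 40 + 30 + 40 = 115 ms
Lookups 2..4 (TLD NS cached -> skip root; new domain -> still ask TLD and auth): local + TLD + auth = 5 + 30 + 40 = 75 ms each
Remaining 3 lookups: 3 * 75 = 225 ms
Total = 115 + 225 = 340 ms

340


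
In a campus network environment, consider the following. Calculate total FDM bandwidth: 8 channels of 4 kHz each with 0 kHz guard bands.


Given: 8 channels, 4 kHz each, guard = 0 kHz
Channel bandwidth = 8 * 4 = 32 kHz
Guard bands = 7 gaps * 0 kHz = 0 kHz
Total = 32 + 0 = 32 kHz

32


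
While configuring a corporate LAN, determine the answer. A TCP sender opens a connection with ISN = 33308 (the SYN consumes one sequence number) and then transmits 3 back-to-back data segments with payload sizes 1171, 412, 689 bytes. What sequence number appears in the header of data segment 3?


The SYN occupies sequence number ISN = 33308, so the first data byte is ISN + 1 = 33309.
SEQ of data segment i = (ISN + 1) + sum of payload sizes of segments 1..i-1.
Segment 1: SEQ = 33309, payload = 1171 bytes
Segment 2: SEQ = 34480, payload = 412 bytes
Segment 3: SEQ = 34892, payload = 689 bytes
SEQ of segment 3 = 33309 + 1171 + 412 = 34892

34892


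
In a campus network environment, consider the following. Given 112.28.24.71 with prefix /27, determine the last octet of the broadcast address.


Given: IP = 112.28.24.71, prefix = /27
Host bits = 32 - 27 = 5
Network last octet = 71 AND mask = 64
Host part size = 2^5 - 1 = 31
Broadcast last octet = 64 OR 31 = 95

95


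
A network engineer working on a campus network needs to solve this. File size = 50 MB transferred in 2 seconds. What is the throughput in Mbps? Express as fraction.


Given: file = 50 MB, time = 2 s
File in Mb = 50 * 8 = 400 Mb
Throughput = 400 / 2 Mbps
Throughput = 200 Mbps

200


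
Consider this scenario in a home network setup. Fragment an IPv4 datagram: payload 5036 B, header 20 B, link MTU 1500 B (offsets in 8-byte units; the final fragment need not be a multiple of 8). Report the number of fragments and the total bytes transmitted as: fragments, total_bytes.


Max data per non-final fragment = floor((MTU - header)/8)*8 = floor((1500 - 20)/8)*8 = floor(1480/8)*8 = 1480 B
Final fragment needs no 8-byte alignment: it can carry up to MTU - header = 1480 B
Non-final fragments needed = ceil((payload - 1480) / 1480) = ceil(3556/1480) = ceil(2.4027) = 3
Number of fragments = 3 + 1 = 4
Fragment sizes (data): 3 * 1480 B + 596 B (last, 596 <= 1480 OK)
Total bytes sent = payload + n_frags * header = 5036 + 4*20 = 5036 + 80 = 5116 B

4, 5116


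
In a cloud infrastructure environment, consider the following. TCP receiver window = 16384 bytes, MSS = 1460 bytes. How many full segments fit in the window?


Given: RWND = 16384 bytes, MSS = 1460 bytes
Full segments = floor(RWND / MSS)
Full segments = floor(16384 / 1460)
Full segments = floor(11.2219) = 11

11


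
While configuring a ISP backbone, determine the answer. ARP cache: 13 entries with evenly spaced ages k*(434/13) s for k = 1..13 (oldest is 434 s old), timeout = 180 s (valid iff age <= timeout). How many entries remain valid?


Ages are k * 434/13 s for k = 1..13 (spacing = 33.3846 s).
Entry k is valid iff k * 434/13 <= 180 iff k <= 13 * 180 / 434 = 5.3917
n_valid = floor(5.3917) = 5
(n_stale = 13 - 5 = 8)

5


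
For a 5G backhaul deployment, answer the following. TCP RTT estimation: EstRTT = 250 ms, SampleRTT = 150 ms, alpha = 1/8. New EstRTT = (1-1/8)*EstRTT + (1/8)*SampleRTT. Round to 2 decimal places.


Given: EstRTT = 250 ms, SampleRTT = 150 ms, alpha = 1/8
New EstRTT = (1 - alpha) * EstRTT + alpha * SampleRTT
(7/8) * 250 = 218.75
(1/8) * 150 = 18.75
New EstRTT = 218.75 + 18.75 = 237.5 ms -> 237.50 ms (2 dp)

237.50


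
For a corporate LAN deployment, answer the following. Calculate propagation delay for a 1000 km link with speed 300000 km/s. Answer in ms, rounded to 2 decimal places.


Given: distance = 1000 km, speed = 300000 km/s
Delay = distance / speed = 1000 / 300000 seconds
Delay in ms = 1000 * 1000 / 300000
Delay = 3.3333 ms
Rounded to 2 dp = 3.33 ms

3.33


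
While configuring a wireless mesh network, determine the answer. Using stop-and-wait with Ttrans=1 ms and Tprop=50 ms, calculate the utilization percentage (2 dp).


Given: Ttrans = 1 ms, Tprop = 50 ms
RTT = 2 * Tprop = 2 * 50 = 100 ms
U = Ttrans / (Ttrans + RTT)
U = 1 / (1 + 100)
U = 1 / 101 = 0.009901
U% = 0.99%

0.99


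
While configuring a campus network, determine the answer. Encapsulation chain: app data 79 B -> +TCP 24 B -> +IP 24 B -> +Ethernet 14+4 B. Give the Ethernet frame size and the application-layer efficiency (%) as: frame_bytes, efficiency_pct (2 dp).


TCP segment = 79 + 24 = 103 B
IP packet = 103 + 24 = 127 B
Ethernet frame = 127 + 14 + 4 = 145 B
Efficiency = app / frame = 79 / 145 = 0.544828 = 54.4828% -> 54.48% (2 dp)

145, 54.48


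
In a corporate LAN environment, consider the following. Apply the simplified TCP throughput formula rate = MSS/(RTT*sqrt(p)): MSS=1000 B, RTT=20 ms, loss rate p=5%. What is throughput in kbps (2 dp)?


Given: MSS = 1000 bytes, RTT = 20 ms, loss = 5%
RTT in seconds = 20 / 1000 = 0.02
Loss rate = 5% = 0.05
sqrt(loss) = sqrt(0.05) = 0.223606797750
Throughput (bytes/s) = 1000 / (0.02 * 0.223606797750) = 223606.7977
Throughput (kbps) = 223606.7977 * 8 / 1000 = 1788.854382 -> 1788.85 kbps (2 dp)

1788.85


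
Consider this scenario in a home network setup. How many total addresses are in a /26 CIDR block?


Given: CIDR prefix /26
Host bits = 32 - 26 = 6
Total addresses = 2^6 = 64

64


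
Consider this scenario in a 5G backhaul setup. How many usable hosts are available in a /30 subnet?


Given: subnet mask /30
Host bits = 32 - 30 = 2
Total addresses = 2^2 = 4
Usable hosts = 4 - 2 (network + broadcast) = 2

2


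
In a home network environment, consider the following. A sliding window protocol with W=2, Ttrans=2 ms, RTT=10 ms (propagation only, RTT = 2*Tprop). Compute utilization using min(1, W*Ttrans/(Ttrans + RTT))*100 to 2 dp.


Given: W = 2, Ttrans = 2 ms, RTT = 10 ms (= 2 * Tprop, Tprop = 5 ms)
Cycle time = Ttrans + RTT = 2 + 10 = 12 ms (first packet sent until its ACK returns)
W * Ttrans = 2 * 2 = 4 ms of sending per cycle
W * Ttrans / (Ttrans + RTT) = 4 / 12 = 0.333333
U = min(1, 0.333333) = 0.333333
U% = 33.33%

33.33


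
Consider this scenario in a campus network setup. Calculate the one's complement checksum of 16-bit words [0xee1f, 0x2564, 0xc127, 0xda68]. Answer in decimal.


Given words: [0xee1f, 0x2564, 0xc127, 0xda68]
Step 1: Sum all words
Raw sum = 60959 + 9572 + 49447 + 55912 = 175890
Step 2: Fold carry: (44818 + 2) = 44820
One's complement = ~44820 & 0xFFFF = 20715

20715


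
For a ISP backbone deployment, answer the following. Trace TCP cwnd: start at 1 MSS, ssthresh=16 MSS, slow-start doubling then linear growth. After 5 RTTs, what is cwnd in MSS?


RTT 0: cwnd = 1 MSS (initial)
RTT 1: cwnd = 2 MSS (slow start, doubled)
RTT 2: cwnd = 4 MSS (slow start, doubled)
RTT 3: cwnd = 8 MSS (slow start, doubled)
RTT 4: cwnd = 16 MSS (slow start, doubled)
RTT 5: cwnd = 17 MSS (congestion avoidance, +1)

17


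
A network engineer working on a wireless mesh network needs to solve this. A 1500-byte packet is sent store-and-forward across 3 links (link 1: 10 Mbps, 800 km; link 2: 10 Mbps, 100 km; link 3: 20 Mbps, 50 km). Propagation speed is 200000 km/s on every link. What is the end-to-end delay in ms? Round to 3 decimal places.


Packet = 1500 bytes = 12000 bits. Store-and-forward: sum (t_trans + t_prop) per link.
Link 1: t_trans = 12000/(10*10^6) s = 1.2000 ms; t_prop = 800/200000 s = 4.0000 ms; subtotal = 5.2000 ms
Link 2: t_trans = 12000/(10*10^6) s = 1.2000 ms; t_prop = 100/200000 s = 0.5000 ms; subtotal = 1.7000 ms
Link 3: t_trans = 12000/(20*10^6) s = 0.6000 ms; t_prop = 50/200000 s = 0.2500 ms; subtotal = 0.8500 ms
End-to-end = 5.2000 + 1.7000 + 0.8500 = 7.7500 ms -> 7.750 ms (3 dp)

7.750


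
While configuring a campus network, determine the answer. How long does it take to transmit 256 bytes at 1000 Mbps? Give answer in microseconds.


Given: packet = 256 bytes, bandwidth = 1000 Mbps
Packet in bits = 256 * 8 = 2048 bits
Bandwidth = 1000 * 10^6 = 1000000000 bps
Time = 2048 / 1000000000 seconds
Time in us = 2048 * 10^6 / 1000000000 = 2.048

2.048


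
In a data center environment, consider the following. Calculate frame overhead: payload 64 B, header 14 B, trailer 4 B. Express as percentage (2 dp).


Given: payload = 64 B, header = 14 B, trailer = 4 B
Overhead bytes = header + trailer = 14 + 4 = 18
Total frame = payload + overhead = 64 + 18 = 82
Overhead % = 18 / 82 * 100 = 21.9512% -> 21.95% (2 dp)

21.95


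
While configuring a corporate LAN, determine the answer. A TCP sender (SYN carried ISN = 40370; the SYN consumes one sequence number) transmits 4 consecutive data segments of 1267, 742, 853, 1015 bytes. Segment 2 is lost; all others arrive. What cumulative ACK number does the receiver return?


SYN uses sequence number 40370; first data byte = ISN + 1 = 40371.
Segment 1: SEQ = 40371, len = 1267 B, covers [40371, 41637]
Segment 2: SEQ = 41638, len = 742 B, covers [41638, 42379] [LOST]
Segment 3: SEQ = 42380, len = 853 B, covers [42380, 43232]
Segment 4: SEQ = 43233, len = 1015 B, covers [43233, 44247]
In-order data received: bytes [40371, 41637] (segments 1..1).
Segment 2 missing -> gap begins at byte 41638; later segments buffered out of order.
Cumulative ACK = next expected in-order byte = 40371 + 1267 = 41638

41638


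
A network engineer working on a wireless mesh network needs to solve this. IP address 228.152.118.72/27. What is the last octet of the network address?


Given: IP = 228.152.118.72, prefix = /27
Subnet mask = 255.255.255.224
Last octet of IP: 72
Last octet of mask: 224
Network last octet = 72 AND 224 = 64

64


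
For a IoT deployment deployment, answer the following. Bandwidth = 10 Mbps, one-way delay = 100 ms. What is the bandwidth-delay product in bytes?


Given: bandwidth = 10 Mbps, delay = 100 ms
BDP in bits = 10 * 10^6 * 100 / 1000
BDP in bits = 1000000
BDP in bytes = 1000000 / 8 = 125000

125000


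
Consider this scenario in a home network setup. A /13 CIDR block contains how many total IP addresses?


Given: CIDR prefix /13
Host bits = 32 - 13 = 19
Total addresses = 2^19 = 524288

524288


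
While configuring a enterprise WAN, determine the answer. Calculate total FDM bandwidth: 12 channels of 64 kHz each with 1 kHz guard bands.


Given: 12 channels, 64 kHz each, guard = 1 kHz
Channel bandwidth = 12 * 64 = 768 kHz
Guard bands = 11 gaps * 1 kHz = 11 kHz
Total = 768 + 11 = 779 kHz

779


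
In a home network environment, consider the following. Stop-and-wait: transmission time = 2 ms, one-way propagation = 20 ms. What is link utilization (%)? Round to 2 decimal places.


Given: Ttrans = 2 ms, Tprop = 20 ms
RTT = 2 * Tprop = 2 * 20 = 40 ms
U = Ttrans / (Ttrans + RTT)
U = 2 / (2 + 40)
U = 2 / 42 = 0.047619
U% = 4.76%

4.76


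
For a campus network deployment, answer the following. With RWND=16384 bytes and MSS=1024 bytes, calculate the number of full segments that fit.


Given: RWND = 16384 bytes, MSS = 1024 bytes
Full segments = floor(RWND / MSS)
Full segments = floor(16384 / 1024)
Full segments = floor(16.0) = 16

16


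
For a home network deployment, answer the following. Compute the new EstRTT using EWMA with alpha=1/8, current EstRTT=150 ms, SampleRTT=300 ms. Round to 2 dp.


Given: EstRTT = 150 ms, SampleRTT = 300 ms, alpha = 1/8
New EstRTT = (1 - alpha) * EstRTT + alpha * SampleRTT
(7/8) * 150 = 131.25
(1/8) * 300 = 37.5
New EstRTT = 131.25 + 37.5 = 168.75 ms -> 168.75 ms (2 dp)

168.75


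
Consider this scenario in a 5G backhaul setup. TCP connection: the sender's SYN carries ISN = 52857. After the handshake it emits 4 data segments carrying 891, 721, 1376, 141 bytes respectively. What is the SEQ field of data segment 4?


The SYN occupies sequence number ISN = 52857, so the first data byte is ISN + 1 = 52858.
SEQ of data segment i = (ISN + 1) + sum of payload sizes of segments 1..i-1.
Segment 1: SEQ = 52858, payload = 891 bytes
Segment 2: SEQ = 53749, payload = 721 bytes
Segment 3: SEQ = 54470, payload = 1376 bytes
Segment 4: SEQ = 55846, payload = 141 bytes
SEQ of segment 4 = 52858 + 891 + 721 + 1376 = 55846

55846


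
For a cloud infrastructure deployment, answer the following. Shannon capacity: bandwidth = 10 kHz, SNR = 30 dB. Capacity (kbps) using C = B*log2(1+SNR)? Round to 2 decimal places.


Given: B = 10 kHz, SNR = 30 dB
SNR linear = 10^(30/10) = 1000
1 + SNR = 1001
log2(1001) = 9.9672262588
C = 10 * 1000 * 9.9672262588 = 99672.2626 bps
C = 99.672263 kbps -> 99.67 kbps (2 dp)

99.67


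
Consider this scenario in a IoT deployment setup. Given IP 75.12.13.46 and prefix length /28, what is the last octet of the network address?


Given: IP = 75.12.13.46, prefix = /28
Subnet mask = 255.255.255.240
Last octet of IP: 46
Last octet of mask: 240
Network last octet = 46 AND 240 = 32

32


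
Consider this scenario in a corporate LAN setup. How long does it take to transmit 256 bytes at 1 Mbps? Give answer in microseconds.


Given: packet = 256 bytes, bandwidth = 1 Mbps
Packet in bits = 256 * 8 = 2048 bits
Bandwidth = 1 * 10^6 = 1000000 bps
Time = 2048 / 1000000 seconds
Time in us = 2048 * 10^6 / 1000000 = 2048

2048


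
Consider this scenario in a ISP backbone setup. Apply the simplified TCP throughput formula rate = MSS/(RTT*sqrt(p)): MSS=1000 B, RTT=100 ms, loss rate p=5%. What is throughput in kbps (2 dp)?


Given: MSS = 1000 bytes, RTT = 100 ms, loss = 5%
RTT in seconds = 100 / 1000 = 0.1
Loss rate = 5% = 0.05
sqrt(loss) = sqrt(0.05) = 0.223606797750
Throughput (bytes/s) = 1000 / (0.1 * 0.223606797750) = 44721.3595
Throughput (kbps) = 44721.3595 * 8 / 1000 = 357.770876 -> 357.77 kbps (2 dp)

357.77


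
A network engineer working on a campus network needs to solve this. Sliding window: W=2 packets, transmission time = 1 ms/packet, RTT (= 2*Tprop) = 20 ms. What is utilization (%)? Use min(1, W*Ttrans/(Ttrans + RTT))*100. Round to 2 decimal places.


Given: W = 2, Ttrans = 1 ms, RTT = 20 ms (= 2 * Tprop, Tprop = 10 ms)
Cycle time = Ttrans + RTT = 1 + 20 = 21 ms (first packet sent until its ACK returns)
W * Ttrans = 2 * 1 = 2 ms of sending per cycle
W * Ttrans / (Ttrans + RTT) = 2 / 21 = 0.095238
U = min(1, 0.095238) = 0.095238
U% = 9.52%

9.52


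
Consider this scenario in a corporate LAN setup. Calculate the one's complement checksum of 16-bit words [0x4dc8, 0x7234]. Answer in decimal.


Given words: [0x4dc8, 0x7234]
Step 1: Sum all words
Raw sum = 19912 + 29236 = 49148
One's complement = ~49148 & 0xFFFF = 16387

16387


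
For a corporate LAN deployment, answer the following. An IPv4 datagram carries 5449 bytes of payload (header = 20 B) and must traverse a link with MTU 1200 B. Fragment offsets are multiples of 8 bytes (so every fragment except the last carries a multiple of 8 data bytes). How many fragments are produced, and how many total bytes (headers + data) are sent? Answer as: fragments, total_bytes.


Max data per non-final fragment = floor((MTU - header)/8)*8 = floor((1200 - 20)/8)*8 = floor(1180/8)*8 = 1176 B
Final fragment needs no 8-byte alignment: it can carry up to MTU - header = 1180 B
Non-final fragments needed = ceil((payload - 1180) / 1176) = ceil(4269/1176) = ceil(3.6301) = 4
Number of fragments = 4 + 1 = 5
Fragment sizes (data): 4 * 1176 B + 745 B (last, 745 <= 1180 OK)
Total bytes sent = payload + n_frags * header = 5449 + 5*20 = 5449 + 100 = 5549 B

5, 5549


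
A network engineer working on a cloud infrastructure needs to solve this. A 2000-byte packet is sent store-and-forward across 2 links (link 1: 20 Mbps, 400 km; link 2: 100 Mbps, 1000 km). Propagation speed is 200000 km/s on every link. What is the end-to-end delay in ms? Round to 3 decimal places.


Packet = 2000 bytes = 16000 bits. Store-and-forward: sum (t_trans + t_prop) per link.
Link 1: t_trans = 16000/(20*10^6) s = 0.8000 ms; t_prop = 400/200000 s = 2.0000 ms; subtotal = 2.8000 ms
Link 2: t_trans = 16000/(100*10^6) s = 0.1600 ms; t_prop = 1000/200000 s = 5.0000 ms; subtotal = 5.1600 ms
End-to-end = 2.8000 + 5.1600 = 7.9600 ms -> 7.960 ms (3 dp)

7.960


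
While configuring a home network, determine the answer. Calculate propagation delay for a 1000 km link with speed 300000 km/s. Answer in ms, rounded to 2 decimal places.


Given: distance = 1000 km, speed = 300000 km/s
Delay = distance / speed = 1000 / 300000 seconds
Delay in ms = 1000 * 1000 / 300000
Delay = 3.3333 ms
Rounded to 2 dp = 3.33 ms

3.33


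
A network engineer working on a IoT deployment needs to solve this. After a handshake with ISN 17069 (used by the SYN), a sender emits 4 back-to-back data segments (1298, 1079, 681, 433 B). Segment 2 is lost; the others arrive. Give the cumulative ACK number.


SYN uses sequence number 17069; first data byte = ISN + 1 = 17070.
Segment 1: SEQ = 17070, len = 1298 B, covers [17070, 18367]
Segment 2: SEQ = 18368, len = 1079 B, covers [18368, 19446] [LOST]
Segment 3: SEQ = 19447, len = 681 B, covers [19447, 20127]
Segment 4: SEQ = 20128, len = 433 B, covers [20128, 20560]
In-order data received: bytes [17070, 18367] (segments 1..1).
Segment 2 missing -> gap begins at byte 18368; later segments buffered out of order.
Cumulative ACK = next expected in-order byte = 17070 + 1298 = 18368

18368


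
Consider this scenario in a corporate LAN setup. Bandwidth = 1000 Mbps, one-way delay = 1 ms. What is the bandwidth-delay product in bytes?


Given: bandwidth = 1000 Mbps, delay = 1 ms
BDP in bits = 1000 * 10^6 * 1 / 1000
BDP in bits = 1000000
BDP in bytes = 1000000 / 8 = 125000

125000


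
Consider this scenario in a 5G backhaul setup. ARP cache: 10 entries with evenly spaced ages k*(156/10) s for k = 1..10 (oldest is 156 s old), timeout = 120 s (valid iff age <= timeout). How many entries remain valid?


Ages are k * 156/10 s for k = 1..10 (spacing = 15.6000 s).
Entry k is valid iff k * 156/10 <= 120 iff k <= 10 * 120 / 156 = 7.6923
n_valid = floor(7.6923) = 7
(n_stale = 10 - 7 = 3)

7


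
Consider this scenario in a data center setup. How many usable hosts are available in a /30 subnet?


Given: subnet mask /30
Host bits = 32 - 30 = 2
Total addresses = 2^2 = 4
Usable hosts = 4 - 2 (network + broadcast) = 2

2


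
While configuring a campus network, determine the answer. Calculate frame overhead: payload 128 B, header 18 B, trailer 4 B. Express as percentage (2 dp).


Given: payload = 128 B, header = 18 B, trailer = 4 B
Overhead bytes = header + trailer = 18 + 4 = 22
Total frame = payload + overhead = 128 + 22 = 150
Overhead % = 22 / 150 * 100 = 14.6667% -> 14.67% (2 dp)

14.67


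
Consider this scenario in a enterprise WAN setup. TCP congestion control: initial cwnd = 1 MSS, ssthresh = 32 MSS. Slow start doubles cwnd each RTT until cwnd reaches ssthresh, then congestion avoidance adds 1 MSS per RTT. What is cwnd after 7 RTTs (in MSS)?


RTT 0: cwnd = 1 MSS (initial)
RTT 1: cwnd = 2 MSS (slow start, doubled)
RTT 2: cwnd = 4 MSS (slow start, doubled)
RTT 3: cwnd = 8 MSS (slow start, doubled)
RTT 4: cwnd = 16 MSS (slow start, doubled)
RTT 5: cwnd = 32 MSS (slow start, doubled)
RTT 6: cwnd = 33 MSS (congestion avoidance, +1)
RTT 7: cwnd = 34 MSS (congestion avoidance, +1)

34


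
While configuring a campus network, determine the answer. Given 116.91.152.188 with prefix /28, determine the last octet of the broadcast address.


Given: IP = 116.91.152.188, prefix = /28
Host bits = 32 - 28 = 4
Network last octet = 188 AND mask = 176
Host part size = 2^4 - 1 = 15
Broadcast last octet = 176 OR 15 = 191

191


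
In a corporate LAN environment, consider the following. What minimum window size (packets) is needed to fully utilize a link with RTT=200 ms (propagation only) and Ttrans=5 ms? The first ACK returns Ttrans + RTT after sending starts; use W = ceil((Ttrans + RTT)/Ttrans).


Given: Ttrans = 5 ms, RTT = 200 ms (= 2 * Tprop, Tprop = 100 ms)
Time until first ACK returns = Ttrans + RTT = 5 + 200 = 205 ms
Need W * Ttrans >= Ttrans + RTT  ->  W >= (Ttrans + RTT) / Ttrans
(Ttrans + RTT) / Ttrans = 205 / 5 = 41
W_min = ceil(41) = 41

41


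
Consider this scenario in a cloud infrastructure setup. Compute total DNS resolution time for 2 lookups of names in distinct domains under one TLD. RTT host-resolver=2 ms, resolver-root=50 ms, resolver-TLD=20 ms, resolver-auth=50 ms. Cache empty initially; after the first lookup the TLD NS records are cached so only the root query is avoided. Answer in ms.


Lookup 1 (cold cache): local + root + TLD + auth = 2 + 50 + 20 + 50 = 122 ms
Lookups 2..2 (TLD NS cached -> skip root; new domain -> still ask TLD and auth): local + TLD + auth = 2 + 20 + 50 = 72 ms each
Remaining 1 lookups: 1 * 72 = 72 ms
Total = 122 + 72 = 194 ms

194


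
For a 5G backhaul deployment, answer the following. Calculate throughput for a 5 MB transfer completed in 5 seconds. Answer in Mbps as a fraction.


Given: file = 5 MB, time = 5 s
File in Mb = 5 * 8 = 40 Mb
Throughput = 40 / 5 Mbps
Throughput = 8 Mbps

8


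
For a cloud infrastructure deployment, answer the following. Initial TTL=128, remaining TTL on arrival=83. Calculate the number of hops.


Given: initial TTL = 128, received TTL = 83
Hops = initial TTL - received TTL
Hops = 128 - 83 = 45

45


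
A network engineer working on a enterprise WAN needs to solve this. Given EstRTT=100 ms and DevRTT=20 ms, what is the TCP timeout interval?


Given: EstRTT = 100 ms, DevRTT = 20 ms
Timeout = EstRTT + 4 * DevRTT
4 * DevRTT = 4 * 20 = 80
Timeout = 100 + 80 = 180 ms

180


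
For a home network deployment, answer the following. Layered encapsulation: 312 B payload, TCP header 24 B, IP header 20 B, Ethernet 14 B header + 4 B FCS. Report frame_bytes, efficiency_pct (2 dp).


TCP segment = 312 + 24 = 336 B
IP packet = 336 + 20 = 356 B
Ethernet frame = 356 + 14 + 4 = 374 B
Efficiency = app / frame = 312 / 374 = 0.834225 = 83.4225% -> 83.42% (2 dp)

374, 83.42


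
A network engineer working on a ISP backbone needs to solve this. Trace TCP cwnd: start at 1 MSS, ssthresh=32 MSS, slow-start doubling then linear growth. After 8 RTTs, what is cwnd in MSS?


RTT 0: cwnd = 1 MSS (initial)
RTT 1: cwnd = 2 MSS (slow start, doubled)
RTT 2: cwnd = 4 MSS (slow start, doubled)
RTT 3: cwnd = 8 MSS (slow start, doubled)
RTT 4: cwnd = 16 MSS (slow start, doubled)
RTT 5: cwnd = 32 MSS (slow start, doubled)
RTT 6: cwnd = 33 MSS (congestion avoidance, +1)
RTT 7: cwnd = 34 MSS (congestion avoidance, +1)
RTT 8: cwnd = 35 MSS (congestion avoidance, +1)

35


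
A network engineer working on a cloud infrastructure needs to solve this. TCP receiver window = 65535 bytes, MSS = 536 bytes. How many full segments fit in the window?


Given: RWND = 65535 bytes, MSS = 536 bytes
Full segments = floor(RWND / MSS)
Full segments = floor(65535 / 536)
Full segments = floor(122.2668) = 122

122


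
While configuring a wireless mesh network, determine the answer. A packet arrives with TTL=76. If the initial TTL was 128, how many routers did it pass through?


Given: initial TTL = 128, received TTL = 76
Hops = initial TTL - received TTL
Hops = 128 - 76 = 52

52


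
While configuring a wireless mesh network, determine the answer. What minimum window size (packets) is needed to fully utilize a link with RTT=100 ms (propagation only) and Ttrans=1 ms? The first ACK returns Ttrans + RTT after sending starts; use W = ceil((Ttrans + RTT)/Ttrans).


Given: Ttrans = 1 ms, RTT = 100 ms (= 2 * Tprop, Tprop = 50 ms)
Time until first ACK returns = Ttrans + RTT = 1 + 100 = 101 ms
Need W * Ttrans >= Ttrans + RTT  ->  W >= (Ttrans + RTT) / Ttrans
(Ttrans + RTT) / Ttrans = 101 / 1 = 101
W_min = ceil(101) = 101

101


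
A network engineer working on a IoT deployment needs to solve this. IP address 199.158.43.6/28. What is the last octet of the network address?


Given: IP = 199.158.43.6, prefix = /28
Subnet mask = 255.255.255.240
Last octet of IP: 6
Last octet of mask: 240
Network last octet = 6 AND 240 = 0

0


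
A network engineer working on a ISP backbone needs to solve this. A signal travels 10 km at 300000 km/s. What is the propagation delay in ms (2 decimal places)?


Given: distance = 10 km, speed = 300000 km/s
Delay = distance / speed = 10 / 300000 seconds
Delay in ms = 10 * 1000 / 300000
Delay = 0.0333 ms
Rounded to 2 dp = 0.03 ms

0.03


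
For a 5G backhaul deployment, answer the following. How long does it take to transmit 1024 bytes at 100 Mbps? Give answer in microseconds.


Given: packet = 1024 bytes, bandwidth = 100 Mbps
Packet in bits = 1024 * 8 = 8192 bits
Bandwidth = 100 * 10^6 = 100000000 bps
Time = 8192 / 100000000 seconds
Time in us = 8192 * 10^6 / 100000000 = 81.92

81.92


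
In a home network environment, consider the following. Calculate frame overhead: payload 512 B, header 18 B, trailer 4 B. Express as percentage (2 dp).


Given: payload = 512 B, header = 18 B, trailer = 4 B
Overhead bytes = header + trailer = 18 + 4 = 22
Total frame = payload + overhead = 512 + 22 = 534
Overhead % = 22 / 534 * 100 = 4.1199% -> 4.12% (2 dp)

4.12


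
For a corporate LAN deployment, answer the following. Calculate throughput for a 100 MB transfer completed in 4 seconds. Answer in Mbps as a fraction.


Given: file = 100 MB, time = 4 s
File in Mb = 100 * 8 = 800 Mb
Throughput = 800 / 4 Mbps
Throughput = 200 Mbps

200


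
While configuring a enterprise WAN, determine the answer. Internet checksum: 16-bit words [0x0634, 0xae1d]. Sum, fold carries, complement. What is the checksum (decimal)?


Given words: [0x0634, 0xae1d]
Step 1: Sum all words
Raw sum = 1588 + 44573 = 46161
One's complement = ~46161 & 0xFFFF = 19374

19374
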